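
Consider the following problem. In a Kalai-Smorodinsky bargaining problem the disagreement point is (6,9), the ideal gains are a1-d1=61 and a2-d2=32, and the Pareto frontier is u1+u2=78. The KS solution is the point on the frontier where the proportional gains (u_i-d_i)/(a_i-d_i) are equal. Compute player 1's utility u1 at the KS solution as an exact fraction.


Step 1: At the KS point, (u1-d1)/r1 = (u2-d2)/r2 = t and u1+u2 = 78
Step 2: u1 = d1 + r1*t and u2 = d2 + r2*t, so (d1 + r1*t) + (d2 + r2*t) = 78
Step 3: t = (78 - 6 - 9)/(61 + 32) = 63/93 = 21/31
Step 4: u1 = d1 + r1*t = 6 + 61 * 21/31 = 1467/31
Step 5: (Check: u2 = d2 + r2*t = 951/31; u1+u2 = 1467/31 + 951/31 = 78, on the frontier.)

1467/31


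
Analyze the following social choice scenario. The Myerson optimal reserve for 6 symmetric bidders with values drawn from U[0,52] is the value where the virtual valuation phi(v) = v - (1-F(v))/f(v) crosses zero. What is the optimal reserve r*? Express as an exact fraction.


Step 1: For U[0,52], F(v) = v/52 and f(v) = 1/52
Step 2: phi(v) = v - (1 - v/52)/(1/52) = v - (52 - v) = 2v - 52
Step 3: Set phi(r*) = 0: 2r* - 52 = 0
Step 4: r* = 52/2 = 26 (the number of bidders n = 6 does not enter)

26


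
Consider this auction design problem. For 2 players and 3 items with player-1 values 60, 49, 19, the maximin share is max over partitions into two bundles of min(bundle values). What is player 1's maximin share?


Step 1: Item values = 60, 49, 19
Step 2: Enumerate all 2-bundle partitions and take the smaller bundle:
  Partition 1: {60} vs {49,19} -> bundles 60, 68; min = 60
  Partition 2: {49} vs {60,19} -> bundles 49, 79; min = 49
  Partition 3: {19} vs {60,49} -> bundles 19, 109; min = 19
Step 3: MMS = max(60, 49, 19) = 60

60


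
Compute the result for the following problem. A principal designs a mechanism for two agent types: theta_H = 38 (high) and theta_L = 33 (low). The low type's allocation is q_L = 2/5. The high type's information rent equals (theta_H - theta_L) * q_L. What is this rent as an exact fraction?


Step 1: theta_H - theta_L = 38 - 33 = 5
Step 2: Information rent = (theta_H - theta_L) * q_L
Step 3: = 5 * 2/5
Step 4: = 2

2


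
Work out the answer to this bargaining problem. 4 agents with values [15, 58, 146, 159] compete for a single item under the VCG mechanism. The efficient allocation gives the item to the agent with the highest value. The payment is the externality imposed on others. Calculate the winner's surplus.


Step 1: The winner is the agent with the highest value: agent 3 with value 159
Step 2: Values of other agents: [15, 58, 146]
Step 3: VCG payment = max of others' values = 146
Step 4: Surplus = 159 - 146 = 13

13


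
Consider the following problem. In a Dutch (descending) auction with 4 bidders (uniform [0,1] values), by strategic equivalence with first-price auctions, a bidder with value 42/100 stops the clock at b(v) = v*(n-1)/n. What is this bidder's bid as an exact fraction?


Step 1: Dutch auctions are strategically equivalent to first-price auctions
Step 2: The equilibrium bid is b(v) = v*(n-1)/n
Step 3: b = 21/50 * 3/4
Step 4: b = 63/200

63/200


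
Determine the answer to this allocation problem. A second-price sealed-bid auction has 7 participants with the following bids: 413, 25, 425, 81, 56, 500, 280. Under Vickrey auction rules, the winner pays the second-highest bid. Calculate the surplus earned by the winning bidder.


Step 1: Sort bids in descending order: 500, 425, 413, 280, 81, 56, 25
Step 2: The winning bid is the highest: 500
Step 3: The payment equals the second-highest bid: 425
Step 4: Surplus = winner's bid - payment = 500 - 425 = 75

75


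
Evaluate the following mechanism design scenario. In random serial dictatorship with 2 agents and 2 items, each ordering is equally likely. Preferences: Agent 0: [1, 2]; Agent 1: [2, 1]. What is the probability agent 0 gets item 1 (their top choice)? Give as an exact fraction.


Step 1: Agent 0 wants item 1
Step 2: There are 2 possible orderings of agents
Step 3: In 2 orderings, agent 0 gets item 1
Step 4: Probability = 2/2 = 1

1


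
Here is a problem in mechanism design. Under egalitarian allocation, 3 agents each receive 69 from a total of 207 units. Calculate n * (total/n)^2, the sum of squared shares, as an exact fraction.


Step 1: Each agent's share = 207/3 = 69
Step 2: Square of each share = (69)^2 = 4761
Step 3: Sum of squares = 3 * 4761 = 14283

14283


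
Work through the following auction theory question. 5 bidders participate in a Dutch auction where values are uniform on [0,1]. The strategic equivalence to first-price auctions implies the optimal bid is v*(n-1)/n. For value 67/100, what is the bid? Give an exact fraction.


Step 1: Dutch auctions are strategically equivalent to first-price auctions
Step 2: The equilibrium bid is b(v) = v*(n-1)/n
Step 3: b = 67/100 * 4/5
Step 4: b = 67/125

67/125


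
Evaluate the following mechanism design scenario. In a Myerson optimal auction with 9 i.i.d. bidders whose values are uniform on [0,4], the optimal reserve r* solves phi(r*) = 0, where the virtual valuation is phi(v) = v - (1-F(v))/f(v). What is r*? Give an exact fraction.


Step 1: For U[0,4], F(v) = v/4 and f(v) = 1/4
Step 2: phi(v) = v - (1 - v/4)/(1/4) = v - (4 - v) = 2v - 4
Step 3: Set phi(r*) = 0: 2r* - 4 = 0
Step 4: r* = 4/2 = 2 (the number of bidders n = 9 does not enter)

2


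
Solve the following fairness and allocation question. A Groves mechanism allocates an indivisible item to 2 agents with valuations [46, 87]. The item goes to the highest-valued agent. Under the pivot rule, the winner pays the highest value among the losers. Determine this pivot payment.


Step 1: The efficient winner is agent 1 with value 87
Step 2: Other agents' values: [46]
Step 3: Pivot payment = max(others) = 46
Step 4: The winner pays 46

46


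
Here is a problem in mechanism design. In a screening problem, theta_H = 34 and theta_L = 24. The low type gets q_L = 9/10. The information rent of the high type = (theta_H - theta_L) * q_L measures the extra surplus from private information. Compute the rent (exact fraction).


Step 1: theta_H - theta_L = 34 - 24 = 10
Step 2: Information rent = (theta_H - theta_L) * q_L
Step 3: = 10 * 9/10
Step 4: = 9

9


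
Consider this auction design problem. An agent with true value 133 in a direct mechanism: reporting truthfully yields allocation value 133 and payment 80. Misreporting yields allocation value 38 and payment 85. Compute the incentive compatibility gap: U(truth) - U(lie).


Step 1: U(truth) = value - payment = 133 - 80 = 53
Step 2: U(lie) = allocation - payment = 38 - 85 = -47
Step 3: IC gap = 53 - (-47) = 100

100


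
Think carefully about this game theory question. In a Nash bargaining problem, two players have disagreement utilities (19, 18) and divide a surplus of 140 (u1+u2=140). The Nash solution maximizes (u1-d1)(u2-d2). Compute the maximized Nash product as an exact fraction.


Step 1: The Nash solution splits surplus symmetrically above the disagreement point
Step 2: u1 = (total + d1 - d2)/2 = (140 + 19 - 18)/2 = 141/2
Step 3: u2 = (total - d1 + d2)/2 = (140 - 19 + 18)/2 = 139/2
Step 4: Nash product = (141/2 - 19) * (139/2 - 18)
Step 5: = 103/2 * 103/2 = 10609/4

10609/4


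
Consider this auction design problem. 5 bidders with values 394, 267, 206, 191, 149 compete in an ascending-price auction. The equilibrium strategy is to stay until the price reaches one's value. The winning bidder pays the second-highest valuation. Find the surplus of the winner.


Step 1: Identify the highest value: 394
Step 2: Identify the second-highest value: 267
Step 3: The final price = second-highest value = 267
Step 4: Surplus = 394 - 267 = 127

127


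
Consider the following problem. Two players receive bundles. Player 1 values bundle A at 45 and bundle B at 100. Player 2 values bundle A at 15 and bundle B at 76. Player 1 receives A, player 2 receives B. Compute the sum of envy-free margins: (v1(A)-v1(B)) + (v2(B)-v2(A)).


Step 1: Player 1's margin = v1(A) - v1(B) = 45 - 100 = -55
Step 2: Player 2's margin = v2(B) - v2(A) = 76 - 15 = 61
Step 3: Total margin = -55 + 61 = 6

6


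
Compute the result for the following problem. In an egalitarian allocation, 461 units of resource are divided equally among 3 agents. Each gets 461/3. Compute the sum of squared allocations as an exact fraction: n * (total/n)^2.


Step 1: Each agent's share = 461/3
Step 2: Square of each share = (461/3)^2 = 212521/9
Step 3: Sum of squares = 3 * 212521/9 = 212521/3

212521/3


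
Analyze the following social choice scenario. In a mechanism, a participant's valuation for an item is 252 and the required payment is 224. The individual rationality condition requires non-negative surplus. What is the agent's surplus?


Step 1: Surplus = value - payment = 252 - 224 = 28
Step 2: IR is satisfied (surplus >= 0)

28


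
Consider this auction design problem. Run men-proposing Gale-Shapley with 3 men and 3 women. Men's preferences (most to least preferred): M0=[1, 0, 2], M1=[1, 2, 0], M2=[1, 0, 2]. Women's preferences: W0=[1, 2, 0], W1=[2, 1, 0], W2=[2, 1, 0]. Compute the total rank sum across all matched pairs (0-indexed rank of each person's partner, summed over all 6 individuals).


Step 1: Run Gale-Shapley (men propose, women hold best offer):
  M0 proposes to W1; she accepts
  M1 proposes to W1; she switches from M0
  M2 proposes to W1; she switches from M1
  M0 proposes to W0; she accepts
  M1 proposes to W2; she accepts
Step 2: Final matching: W0-M0, W1-M2, W2-M1
Step 3: 0-indexed ranks (man's rank of his match, then woman's): 1 + 2 + 0 + 0 + 1 + 1
Step 4: Total rank sum = 5

5


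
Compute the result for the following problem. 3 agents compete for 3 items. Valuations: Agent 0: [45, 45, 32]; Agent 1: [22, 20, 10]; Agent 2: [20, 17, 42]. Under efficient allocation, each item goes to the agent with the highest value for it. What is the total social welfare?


Step 1: For each item, find the maximum value among all agents.
Step 2: Item 0 -> Agent 0 (value 45)
Step 3: Item 1 -> Agent 0 (value 45)
Step 4: Item 2 -> Agent 2 (value 42)
Step 5: Total welfare = 45 + 45 + 42 = 132

132


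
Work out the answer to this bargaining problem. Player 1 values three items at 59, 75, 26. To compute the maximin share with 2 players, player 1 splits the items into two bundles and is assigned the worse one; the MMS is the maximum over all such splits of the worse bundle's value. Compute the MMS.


Step 1: Item values = 59, 75, 26
Step 2: Enumerate all 2-bundle partitions and take the smaller bundle:
  Partition 1: {59} vs {75,26} -> bundles 59, 101; min = 59
  Partition 2: {75} vs {59,26} -> bundles 75, 85; min = 75
  Partition 3: {26} vs {59,75} -> bundles 26, 134; min = 26
Step 3: MMS = max(59, 75, 26) = 75

75


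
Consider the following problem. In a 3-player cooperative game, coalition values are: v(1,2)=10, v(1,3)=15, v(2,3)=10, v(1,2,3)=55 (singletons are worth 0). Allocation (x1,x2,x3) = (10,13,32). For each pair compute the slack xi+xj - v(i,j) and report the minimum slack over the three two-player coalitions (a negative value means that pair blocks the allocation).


Step 1: Slack for coalition (1,2): x1+x2 - v12 = 23 - 10 = 13
Step 2: Slack for coalition (1,3): x1+x3 - v13 = 42 - 15 = 27
Step 3: Slack for coalition (2,3): x2+x3 - v23 = 45 - 10 = 35
Step 4: Minimum slack = min(13, 27, 35) = 13, attained by (1,2); no pair can gain by deviating, so the allocation is in the core

13


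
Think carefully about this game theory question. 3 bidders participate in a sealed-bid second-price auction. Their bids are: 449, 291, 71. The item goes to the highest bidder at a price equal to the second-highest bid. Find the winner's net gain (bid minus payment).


Step 1: Sort bids in descending order: 449, 291, 71
Step 2: The winning bid is the highest: 449
Step 3: The payment equals the second-highest bid: 291
Step 4: Surplus = winner's bid - payment = 449 - 291 = 158

158


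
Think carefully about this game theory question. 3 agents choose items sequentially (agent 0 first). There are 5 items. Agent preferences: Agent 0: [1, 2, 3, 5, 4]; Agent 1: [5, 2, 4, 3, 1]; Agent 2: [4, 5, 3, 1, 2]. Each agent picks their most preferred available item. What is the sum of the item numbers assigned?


Step 1: Agent 0 picks item 1
Step 2: Agent 1 picks item 5
Step 3: Agent 2 picks item 4
Step 4: Sum = 1 + 5 + 4 = 10

10


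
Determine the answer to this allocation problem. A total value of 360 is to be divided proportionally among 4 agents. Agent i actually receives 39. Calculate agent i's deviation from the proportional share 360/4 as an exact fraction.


Step 1: Proportional share = 360/4 = 90
Step 2: Agent's actual allocation = 39
Step 3: Excess = 39 - 90 = -51

-51


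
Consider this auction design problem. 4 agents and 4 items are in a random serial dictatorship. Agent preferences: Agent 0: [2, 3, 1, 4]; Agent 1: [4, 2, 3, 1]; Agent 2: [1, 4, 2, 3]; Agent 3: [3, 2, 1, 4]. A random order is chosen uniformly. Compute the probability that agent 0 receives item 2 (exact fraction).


Step 1: Agent 0 wants item 2
Step 2: There are 24 possible orderings of agents
Step 3: In 24 orderings, agent 0 gets item 2
Step 4: Probability = 24/24 = 1

1


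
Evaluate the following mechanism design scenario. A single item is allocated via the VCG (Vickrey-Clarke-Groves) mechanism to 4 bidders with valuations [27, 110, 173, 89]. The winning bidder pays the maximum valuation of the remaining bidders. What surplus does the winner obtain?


Step 1: The winner is the agent with the highest value: agent 2 with value 173
Step 2: Values of other agents: [27, 110, 89]
Step 3: VCG payment = max of others' values = 110
Step 4: Surplus = 173 - 110 = 63

63


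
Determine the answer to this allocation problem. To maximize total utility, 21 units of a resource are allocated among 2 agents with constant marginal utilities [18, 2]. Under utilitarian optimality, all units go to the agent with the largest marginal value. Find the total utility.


Step 1: The marginal utilities are [18, 2]
Step 2: The highest marginal utility is 18
Step 3: All 21 units go to that agent
Step 4: Total utility = 18 * 21 = 378

378


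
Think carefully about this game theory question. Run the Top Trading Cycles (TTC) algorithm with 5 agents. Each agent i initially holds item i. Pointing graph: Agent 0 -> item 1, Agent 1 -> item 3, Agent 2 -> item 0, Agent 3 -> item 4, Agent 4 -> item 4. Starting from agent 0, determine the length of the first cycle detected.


Step 1: Trace the pointer graph from agent 0: 0 -> 1 -> 3 -> 4 -> 4
Step 2: A cycle is detected when we revisit agent 4
Step 3: The cycle is: 4 -> 4
Step 4: Cycle length = 1

1


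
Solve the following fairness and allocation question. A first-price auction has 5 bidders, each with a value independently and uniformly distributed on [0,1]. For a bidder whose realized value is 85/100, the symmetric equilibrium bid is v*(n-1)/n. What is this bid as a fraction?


Step 1: The symmetric BNE bidding function is b(v) = v * (n-1) / n
Step 2: Substitute v = 17/20 and n = 5
Step 3: b = 17/20 * 4/5
Step 4: b = 17/25

17/25


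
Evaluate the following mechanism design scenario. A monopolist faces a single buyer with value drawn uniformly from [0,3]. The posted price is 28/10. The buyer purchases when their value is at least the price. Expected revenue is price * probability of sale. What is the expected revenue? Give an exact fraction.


Step 1: Posted price r = 14/5, value support [0,3]
Step 2: P(v >= r) = (3 - 14/5)/3 = 1/15
Step 3: Expected revenue = r * P(v >= r) = 14/5 * 1/15
Step 4: Revenue = 14/75

14/75


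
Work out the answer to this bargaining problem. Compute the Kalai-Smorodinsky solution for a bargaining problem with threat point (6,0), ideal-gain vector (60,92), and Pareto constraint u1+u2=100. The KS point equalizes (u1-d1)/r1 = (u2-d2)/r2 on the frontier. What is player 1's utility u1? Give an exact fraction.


Step 1: At the KS point, (u1-d1)/r1 = (u2-d2)/r2 = t and u1+u2 = 100
Step 2: u1 = d1 + r1*t and u2 = d2 + r2*t, so (d1 + r1*t) + (d2 + r2*t) = 100
Step 3: t = (100 - 6 - 0)/(60 + 92) = 94/152 = 47/76
Step 4: u1 = d1 + r1*t = 6 + 60 * 47/76 = 819/19
Step 5: (Check: u2 = d2 + r2*t = 1081/19; u1+u2 = 819/19 + 1081/19 = 100, on the frontier.)

819/19


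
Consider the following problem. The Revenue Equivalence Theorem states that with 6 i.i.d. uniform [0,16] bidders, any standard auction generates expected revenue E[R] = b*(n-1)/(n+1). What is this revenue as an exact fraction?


Step 1: By Revenue Equivalence, expected revenue = b*(n-1)/(n+1)
Step 2: Substituting n = 6, b = 16
Step 3: Revenue = 16*(6-1)/(6+1) = 16*5/7
Step 4: Revenue = 80/7

80/7


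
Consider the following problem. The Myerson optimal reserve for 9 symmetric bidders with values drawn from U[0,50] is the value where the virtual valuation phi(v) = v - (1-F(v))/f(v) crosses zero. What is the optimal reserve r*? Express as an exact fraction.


Step 1: For U[0,50], F(v) = v/50 and f(v) = 1/50
Step 2: phi(v) = v - (1 - v/50)/(1/50) = v - (50 - v) = 2v - 50
Step 3: Set phi(r*) = 0: 2r* - 50 = 0
Step 4: r* = 50/2 = 25 (the number of bidders n = 9 does not enter)

25


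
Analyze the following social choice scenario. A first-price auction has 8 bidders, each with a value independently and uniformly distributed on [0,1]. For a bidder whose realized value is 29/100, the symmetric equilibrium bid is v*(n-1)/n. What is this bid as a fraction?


Step 1: The symmetric BNE bidding function is b(v) = v * (n-1) / n
Step 2: Substitute v = 29/100 and n = 8
Step 3: b = 29/100 * 7/8
Step 4: b = 203/800

203/800


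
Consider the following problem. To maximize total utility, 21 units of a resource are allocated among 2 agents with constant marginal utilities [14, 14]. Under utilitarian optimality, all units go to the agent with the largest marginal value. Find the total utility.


Step 1: The marginal utilities are [14, 14]
Step 2: The highest marginal utility is 14
Step 3: All 21 units go to that agent
Step 4: Total utility = 14 * 21 = 294

294


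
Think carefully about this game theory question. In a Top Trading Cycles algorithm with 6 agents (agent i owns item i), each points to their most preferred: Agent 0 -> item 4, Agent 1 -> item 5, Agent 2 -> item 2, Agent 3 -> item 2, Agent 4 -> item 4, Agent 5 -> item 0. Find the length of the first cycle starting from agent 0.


Step 1: Trace the pointer graph from agent 0: 0 -> 4 -> 4
Step 2: A cycle is detected when we revisit agent 4
Step 3: The cycle is: 4 -> 4
Step 4: Cycle length = 1

1


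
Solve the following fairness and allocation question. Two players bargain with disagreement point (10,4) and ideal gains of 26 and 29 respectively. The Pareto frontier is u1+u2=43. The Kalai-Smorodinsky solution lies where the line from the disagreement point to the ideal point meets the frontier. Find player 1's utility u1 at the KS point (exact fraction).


Step 1: At the KS point, (u1-d1)/r1 = (u2-d2)/r2 = t and u1+u2 = 43
Step 2: u1 = d1 + r1*t and u2 = d2 + r2*t, so (d1 + r1*t) + (d2 + r2*t) = 43
Step 3: t = (43 - 10 - 4)/(26 + 29) = 29/55
Step 4: u1 = d1 + r1*t = 10 + 26 * 29/55 = 1304/55
Step 5: (Check: u2 = d2 + r2*t = 1061/55; u1+u2 = 1304/55 + 1061/55 = 43, on the frontier.)

1304/55


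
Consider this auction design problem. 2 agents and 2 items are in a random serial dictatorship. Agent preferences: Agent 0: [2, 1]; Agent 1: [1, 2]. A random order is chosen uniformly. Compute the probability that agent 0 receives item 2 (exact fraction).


Step 1: Agent 0 wants item 2
Step 2: There are 2 possible orderings of agents
Step 3: In 2 orderings, agent 0 gets item 2
Step 4: Probability = 2/2 = 1

1


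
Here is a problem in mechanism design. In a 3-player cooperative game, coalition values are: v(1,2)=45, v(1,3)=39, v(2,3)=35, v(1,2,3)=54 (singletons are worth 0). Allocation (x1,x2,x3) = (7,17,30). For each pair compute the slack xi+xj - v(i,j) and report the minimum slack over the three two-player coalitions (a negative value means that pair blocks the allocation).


Step 1: Slack for coalition (1,2): x1+x2 - v12 = 24 - 45 = -21
Step 2: Slack for coalition (1,3): x1+x3 - v13 = 37 - 39 = -2
Step 3: Slack for coalition (2,3): x2+x3 - v23 = 47 - 35 = 12
Step 4: Minimum slack = min(-21, -2, 12) = -21, attained by (1,2); coalition (1,2) can block (slack < 0), so the allocation is not in the core

-21


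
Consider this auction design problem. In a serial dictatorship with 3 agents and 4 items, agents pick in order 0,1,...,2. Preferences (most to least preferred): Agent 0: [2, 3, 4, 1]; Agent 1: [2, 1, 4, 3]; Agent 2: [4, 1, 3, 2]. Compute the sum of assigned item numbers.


Step 1: Agent 0 picks item 2
Step 2: Agent 1 picks item 1
Step 3: Agent 2 picks item 4
Step 4: Sum = 2 + 1 + 4 = 7

7


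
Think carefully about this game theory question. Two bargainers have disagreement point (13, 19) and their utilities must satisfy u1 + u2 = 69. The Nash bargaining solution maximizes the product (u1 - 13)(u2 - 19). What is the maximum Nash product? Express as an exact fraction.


Step 1: The Nash solution splits surplus symmetrically above the disagreement point
Step 2: u1 = (total + d1 - d2)/2 = (69 + 13 - 19)/2 = 63/2
Step 3: u2 = (total - d1 + d2)/2 = (69 - 13 + 19)/2 = 75/2
Step 4: Nash product = (63/2 - 13) * (75/2 - 19)
Step 5: = 37/2 * 37/2 = 1369/4

1369/4


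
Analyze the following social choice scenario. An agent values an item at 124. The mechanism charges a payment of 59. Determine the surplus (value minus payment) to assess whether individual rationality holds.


Step 1: Surplus = value - payment = 124 - 59 = 65
Step 2: IR is satisfied (surplus >= 0)

65


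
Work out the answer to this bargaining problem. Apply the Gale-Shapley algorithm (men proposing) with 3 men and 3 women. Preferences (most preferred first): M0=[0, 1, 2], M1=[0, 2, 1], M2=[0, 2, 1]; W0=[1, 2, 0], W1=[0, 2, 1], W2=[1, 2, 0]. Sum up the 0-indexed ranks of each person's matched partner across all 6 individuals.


Step 1: Run Gale-Shapley (men propose, women hold best offer):
  M0 proposes to W0; she accepts
  M1 proposes to W0; she switches from M0
  M2 proposes to W0; rejected
  M2 proposes to W2; she accepts
  M0 proposes to W1; she accepts
Step 2: Final matching: W0-M1, W1-M0, W2-M2
Step 3: 0-indexed ranks (man's rank of his match, then woman's): 0 + 0 + 1 + 0 + 1 + 1
Step 4: Total rank sum = 3

3


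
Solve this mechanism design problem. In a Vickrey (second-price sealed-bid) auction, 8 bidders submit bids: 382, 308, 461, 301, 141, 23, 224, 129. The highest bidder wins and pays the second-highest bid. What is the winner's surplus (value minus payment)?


Step 1: Sort bids in descending order: 461, 382, 308, 301, 224, 141, 129, 23
Step 2: The winning bid is the highest: 461
Step 3: The payment equals the second-highest bid: 382
Step 4: Surplus = winner's bid - payment = 461 - 382 = 79

79


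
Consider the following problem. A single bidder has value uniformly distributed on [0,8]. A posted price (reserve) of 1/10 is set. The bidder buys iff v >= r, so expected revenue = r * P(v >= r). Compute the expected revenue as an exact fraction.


Step 1: Posted price r = 1/10, value support [0,8]
Step 2: P(v >= r) = (8 - 1/10)/8 = 79/80
Step 3: Expected revenue = r * P(v >= r) = 1/10 * 79/80
Step 4: Revenue = 79/800

79/800


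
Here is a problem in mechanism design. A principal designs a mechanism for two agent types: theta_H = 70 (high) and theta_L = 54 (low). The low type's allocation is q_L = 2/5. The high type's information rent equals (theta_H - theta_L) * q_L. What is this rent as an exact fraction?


Step 1: theta_H - theta_L = 70 - 54 = 16
Step 2: Information rent = (theta_H - theta_L) * q_L
Step 3: = 16 * 2/5
Step 4: = 32/5

32/5


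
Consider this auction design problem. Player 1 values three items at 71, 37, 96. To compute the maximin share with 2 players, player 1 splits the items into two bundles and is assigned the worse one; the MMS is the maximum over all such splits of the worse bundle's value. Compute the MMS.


Step 1: Item values = 71, 37, 96
Step 2: Enumerate all 2-bundle partitions and take the smaller bundle:
  Partition 1: {71} vs {37,96} -> bundles 71, 133; min = 71
  Partition 2: {37} vs {71,96} -> bundles 37, 167; min = 37
  Partition 3: {96} vs {71,37} -> bundles 96, 108; min = 96
Step 3: MMS = max(71, 37, 96) = 96

96


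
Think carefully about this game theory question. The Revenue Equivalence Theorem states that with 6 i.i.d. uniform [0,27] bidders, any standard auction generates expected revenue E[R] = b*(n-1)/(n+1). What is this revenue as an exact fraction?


Step 1: By Revenue Equivalence, expected revenue = b*(n-1)/(n+1)
Step 2: Substituting n = 6, b = 27
Step 3: Revenue = 27*(6-1)/(6+1) = 27*5/7
Step 4: Revenue = 135/7

135/7


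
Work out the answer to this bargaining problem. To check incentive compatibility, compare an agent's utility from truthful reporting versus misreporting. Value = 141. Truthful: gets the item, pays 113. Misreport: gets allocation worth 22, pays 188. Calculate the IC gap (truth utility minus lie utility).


Step 1: U(truth) = value - payment = 141 - 113 = 28
Step 2: U(lie) = allocation - payment = 22 - 188 = -166
Step 3: IC gap = 28 - (-166) = 194

194


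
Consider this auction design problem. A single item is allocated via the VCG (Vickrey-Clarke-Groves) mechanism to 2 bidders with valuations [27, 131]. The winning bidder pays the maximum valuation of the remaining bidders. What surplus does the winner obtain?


Step 1: The winner is the agent with the highest value: agent 1 with value 131
Step 2: Values of other agents: [27]
Step 3: VCG payment = max of others' values = 27
Step 4: Surplus = 131 - 27 = 104

104


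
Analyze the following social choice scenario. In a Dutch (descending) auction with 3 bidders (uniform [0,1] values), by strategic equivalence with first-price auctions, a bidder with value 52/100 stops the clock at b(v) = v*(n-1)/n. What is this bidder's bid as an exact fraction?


Step 1: Dutch auctions are strategically equivalent to first-price auctions
Step 2: The equilibrium bid is b(v) = v*(n-1)/n
Step 3: b = 13/25 * 2/3
Step 4: b = 26/75

26/75


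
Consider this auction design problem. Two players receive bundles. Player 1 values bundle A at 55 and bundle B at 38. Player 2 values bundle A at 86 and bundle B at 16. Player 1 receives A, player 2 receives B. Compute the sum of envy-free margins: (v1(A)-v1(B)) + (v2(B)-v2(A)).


Step 1: Player 1's margin = v1(A) - v1(B) = 55 - 38 = 17
Step 2: Player 2's margin = v2(B) - v2(A) = 16 - 86 = -70
Step 3: Total margin = 17 + -70 = -53

-53


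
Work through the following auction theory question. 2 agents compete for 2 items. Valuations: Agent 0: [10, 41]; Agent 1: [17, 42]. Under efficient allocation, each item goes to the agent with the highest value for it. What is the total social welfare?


Step 1: For each item, find the maximum value among all agents.
Step 2: Item 0 -> Agent 1 (value 17)
Step 3: Item 1 -> Agent 1 (value 42)
Step 4: Total welfare = 17 + 42 = 59

59


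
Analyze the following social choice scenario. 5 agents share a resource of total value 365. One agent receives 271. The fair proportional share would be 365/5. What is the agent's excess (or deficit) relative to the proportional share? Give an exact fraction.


Step 1: Proportional share = 365/5 = 73
Step 2: Agent's actual allocation = 271
Step 3: Excess = 271 - 73 = 198

198


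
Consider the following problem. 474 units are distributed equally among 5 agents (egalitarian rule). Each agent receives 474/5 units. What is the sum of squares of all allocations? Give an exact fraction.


Step 1: Each agent's share = 474/5
Step 2: Square of each share = (474/5)^2 = 224676/25
Step 3: Sum of squares = 5 * 224676/25 = 224676/5

224676/5


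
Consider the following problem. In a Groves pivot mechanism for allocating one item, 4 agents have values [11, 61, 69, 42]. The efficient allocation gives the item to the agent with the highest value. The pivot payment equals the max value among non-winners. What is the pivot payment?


Step 1: The efficient winner is agent 2 with value 69
Step 2: Other agents' values: [11, 61, 42]
Step 3: Pivot payment = max(others) = 61
Step 4: The winner pays 61

61


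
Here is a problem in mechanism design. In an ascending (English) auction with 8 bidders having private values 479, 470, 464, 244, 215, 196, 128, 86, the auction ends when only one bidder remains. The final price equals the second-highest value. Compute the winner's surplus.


Step 1: Identify the highest value: 479
Step 2: Identify the second-highest value: 470
Step 3: The final price = second-highest value = 470
Step 4: Surplus = 479 - 470 = 9

9


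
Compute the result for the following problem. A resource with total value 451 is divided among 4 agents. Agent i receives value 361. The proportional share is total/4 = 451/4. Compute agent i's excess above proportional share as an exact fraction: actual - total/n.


Step 1: Proportional share = 451/4
Step 2: Agent's actual allocation = 361
Step 3: Excess = 361 - 451/4 = 993/4

993/4


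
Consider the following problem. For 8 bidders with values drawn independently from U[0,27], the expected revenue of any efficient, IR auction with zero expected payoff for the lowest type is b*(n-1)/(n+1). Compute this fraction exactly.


Step 1: By Revenue Equivalence, expected revenue = b*(n-1)/(n+1)
Step 2: Substituting n = 8, b = 27
Step 3: Revenue = 27*(8-1)/(8+1) = 27*7/9
Step 4: Revenue = 189/9 = 21

21


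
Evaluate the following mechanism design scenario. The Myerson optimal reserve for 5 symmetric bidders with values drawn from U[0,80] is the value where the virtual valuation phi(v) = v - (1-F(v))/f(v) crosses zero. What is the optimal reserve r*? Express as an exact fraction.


Step 1: For U[0,80], F(v) = v/80 and f(v) = 1/80
Step 2: phi(v) = v - (1 - v/80)/(1/80) = v - (80 - v) = 2v - 80
Step 3: Set phi(r*) = 0: 2r* - 80 = 0
Step 4: r* = 80/2 = 40 (the number of bidders n = 5 does not enter)

40


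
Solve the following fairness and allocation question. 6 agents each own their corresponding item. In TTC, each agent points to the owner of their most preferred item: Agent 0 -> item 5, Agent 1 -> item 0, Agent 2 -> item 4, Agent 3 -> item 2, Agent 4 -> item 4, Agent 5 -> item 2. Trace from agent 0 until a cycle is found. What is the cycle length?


Step 1: Trace the pointer graph from agent 0: 0 -> 5 -> 2 -> 4 -> 4
Step 2: A cycle is detected when we revisit agent 4
Step 3: The cycle is: 4 -> 4
Step 4: Cycle length = 1

1


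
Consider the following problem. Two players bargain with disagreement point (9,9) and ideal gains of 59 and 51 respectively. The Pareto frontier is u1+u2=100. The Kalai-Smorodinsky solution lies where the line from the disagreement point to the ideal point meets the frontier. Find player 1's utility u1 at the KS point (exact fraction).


Step 1: At the KS point, (u1-d1)/r1 = (u2-d2)/r2 = t and u1+u2 = 100
Step 2: u1 = d1 + r1*t and u2 = d2 + r2*t, so (d1 + r1*t) + (d2 + r2*t) = 100
Step 3: t = (100 - 9 - 9)/(59 + 51) = 82/110 = 41/55
Step 4: u1 = d1 + r1*t = 9 + 59 * 41/55 = 2914/55
Step 5: (Check: u2 = d2 + r2*t = 2586/55; u1+u2 = 2914/55 + 2586/55 = 100, on the frontier.)

2914/55


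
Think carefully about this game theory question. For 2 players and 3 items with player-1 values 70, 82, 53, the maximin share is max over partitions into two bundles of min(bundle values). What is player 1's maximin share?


Step 1: Item values = 70, 82, 53
Step 2: Enumerate all 2-bundle partitions and take the smaller bundle:
  Partition 1: {70} vs {82,53} -> bundles 70, 135; min = 70
  Partition 2: {82} vs {70,53} -> bundles 82, 123; min = 82
  Partition 3: {53} vs {70,82} -> bundles 53, 152; min = 53
Step 3: MMS = max(70, 82, 53) = 82

82


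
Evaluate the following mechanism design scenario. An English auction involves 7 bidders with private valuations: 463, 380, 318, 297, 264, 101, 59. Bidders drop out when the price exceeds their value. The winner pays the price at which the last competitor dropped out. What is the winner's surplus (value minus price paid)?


Step 1: Identify the highest value: 463
Step 2: Identify the second-highest value: 380
Step 3: The final price = second-highest value = 380
Step 4: Surplus = 463 - 380 = 83

83


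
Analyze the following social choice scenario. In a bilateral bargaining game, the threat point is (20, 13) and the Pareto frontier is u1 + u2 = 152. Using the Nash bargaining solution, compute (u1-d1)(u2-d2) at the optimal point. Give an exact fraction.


Step 1: The Nash solution splits surplus symmetrically above the disagreement point
Step 2: u1 = (total + d1 - d2)/2 = (152 + 20 - 13)/2 = 159/2
Step 3: u2 = (total - d1 + d2)/2 = (152 - 20 + 13)/2 = 145/2
Step 4: Nash product = (159/2 - 20) * (145/2 - 13)
Step 5: = 119/2 * 119/2 = 14161/4

14161/4


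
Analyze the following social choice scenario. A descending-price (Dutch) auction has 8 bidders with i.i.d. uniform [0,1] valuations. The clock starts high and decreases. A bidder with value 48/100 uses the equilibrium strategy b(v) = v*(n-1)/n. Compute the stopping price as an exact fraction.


Step 1: Dutch auctions are strategically equivalent to first-price auctions
Step 2: The equilibrium bid is b(v) = v*(n-1)/n
Step 3: b = 12/25 * 7/8
Step 4: b = 21/50

21/50


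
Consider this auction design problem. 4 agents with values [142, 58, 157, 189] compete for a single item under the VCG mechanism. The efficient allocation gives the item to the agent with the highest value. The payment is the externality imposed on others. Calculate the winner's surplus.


Step 1: The winner is the agent with the highest value: agent 3 with value 189
Step 2: Values of other agents: [142, 58, 157]
Step 3: VCG payment = max of others' values = 157
Step 4: Surplus = 189 - 157 = 32

32


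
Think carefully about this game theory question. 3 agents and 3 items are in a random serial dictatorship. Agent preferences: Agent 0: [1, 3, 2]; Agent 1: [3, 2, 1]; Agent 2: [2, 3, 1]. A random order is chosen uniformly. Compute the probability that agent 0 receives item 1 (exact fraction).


Step 1: Agent 0 wants item 1
Step 2: There are 6 possible orderings of agents
Step 3: In 6 orderings, agent 0 gets item 1
Step 4: Probability = 6/6 = 1

1


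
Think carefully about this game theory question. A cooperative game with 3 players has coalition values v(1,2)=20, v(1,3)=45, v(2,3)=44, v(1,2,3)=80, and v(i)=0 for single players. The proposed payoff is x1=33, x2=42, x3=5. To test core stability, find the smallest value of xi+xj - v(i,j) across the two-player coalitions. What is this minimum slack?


Step 1: Slack for coalition (1,2): x1+x2 - v12 = 75 - 20 = 55
Step 2: Slack for coalition (1,3): x1+x3 - v13 = 38 - 45 = -7
Step 3: Slack for coalition (2,3): x2+x3 - v23 = 47 - 44 = 3
Step 4: Minimum slack = min(55, -7, 3) = -7, attained by (1,3); coalition (1,3) can block (slack < 0), so the allocation is not in the core

-7


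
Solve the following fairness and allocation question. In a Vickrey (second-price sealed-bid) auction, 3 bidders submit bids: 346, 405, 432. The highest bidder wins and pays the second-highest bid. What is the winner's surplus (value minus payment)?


Step 1: Sort bids in descending order: 432, 405, 346
Step 2: The winning bid is the highest: 432
Step 3: The payment equals the second-highest bid: 405
Step 4: Surplus = winner's bid - payment = 432 - 405 = 27

27


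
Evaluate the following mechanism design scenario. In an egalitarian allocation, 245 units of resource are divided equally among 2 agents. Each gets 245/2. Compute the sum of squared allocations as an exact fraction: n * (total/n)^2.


Step 1: Each agent's share = 245/2
Step 2: Square of each share = (245/2)^2 = 60025/4
Step 3: Sum of squares = 2 * 60025/4 = 60025/2

60025/2


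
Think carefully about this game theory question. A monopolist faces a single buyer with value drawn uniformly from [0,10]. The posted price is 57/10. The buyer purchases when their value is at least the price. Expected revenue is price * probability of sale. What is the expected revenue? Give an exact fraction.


Step 1: Posted price r = 57/10, value support [0,10]
Step 2: P(v >= r) = (10 - 57/10)/10 = 43/100
Step 3: Expected revenue = r * P(v >= r) = 57/10 * 43/100
Step 4: Revenue = 2451/1000

2451/1000


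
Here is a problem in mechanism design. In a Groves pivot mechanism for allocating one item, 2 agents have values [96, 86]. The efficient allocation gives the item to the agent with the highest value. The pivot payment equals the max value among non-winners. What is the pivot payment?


Step 1: The efficient winner is agent 0 with value 96
Step 2: Other agents' values: [86]
Step 3: Pivot payment = max(others) = 86
Step 4: The winner pays 86

86


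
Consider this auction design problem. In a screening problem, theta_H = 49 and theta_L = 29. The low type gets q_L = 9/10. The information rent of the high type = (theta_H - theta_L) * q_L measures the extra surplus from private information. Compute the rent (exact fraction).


Step 1: theta_H - theta_L = 49 - 29 = 20
Step 2: Information rent = (theta_H - theta_L) * q_L
Step 3: = 20 * 9/10
Step 4: = 18

18


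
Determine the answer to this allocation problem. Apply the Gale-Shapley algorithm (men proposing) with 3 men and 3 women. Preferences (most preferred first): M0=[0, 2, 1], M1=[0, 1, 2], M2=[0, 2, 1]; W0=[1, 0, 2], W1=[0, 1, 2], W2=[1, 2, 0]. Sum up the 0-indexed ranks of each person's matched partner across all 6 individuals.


Step 1: Run Gale-Shapley (men propose, women hold best offer):
  M0 proposes to W0; she accepts
  M1 proposes to W0; she switches from M0
  M2 proposes to W0; rejected
  M2 proposes to W2; she accepts
  M0 proposes to W2; rejected
  M0 proposes to W1; she accepts
Step 2: Final matching: W0-M1, W1-M0, W2-M2
Step 3: 0-indexed ranks (man's rank of his match, then woman's): 0 + 0 + 2 + 0 + 1 + 1
Step 4: Total rank sum = 4

4


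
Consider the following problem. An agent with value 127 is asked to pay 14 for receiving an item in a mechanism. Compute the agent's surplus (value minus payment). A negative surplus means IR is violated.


Step 1: Surplus = value - payment = 127 - 14 = 113
Step 2: IR is satisfied (surplus >= 0)

113


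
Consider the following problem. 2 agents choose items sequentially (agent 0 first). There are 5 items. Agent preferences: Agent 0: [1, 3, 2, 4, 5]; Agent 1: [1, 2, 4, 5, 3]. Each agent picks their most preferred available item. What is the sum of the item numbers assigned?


Step 1: Agent 0 picks item 1
Step 2: Agent 1 picks item 2
Step 3: Sum = 1 + 2 = 3

3


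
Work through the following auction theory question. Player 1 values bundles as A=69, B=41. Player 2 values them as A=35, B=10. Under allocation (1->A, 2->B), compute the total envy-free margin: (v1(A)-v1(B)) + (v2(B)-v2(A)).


Step 1: Player 1's margin = v1(A) - v1(B) = 69 - 41 = 28
Step 2: Player 2's margin = v2(B) - v2(A) = 10 - 35 = -25
Step 3: Total margin = 28 + -25 = 3

3


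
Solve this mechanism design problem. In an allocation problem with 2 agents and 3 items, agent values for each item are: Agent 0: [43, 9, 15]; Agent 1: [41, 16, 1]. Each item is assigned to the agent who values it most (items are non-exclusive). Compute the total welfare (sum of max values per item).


Step 1: For each item, find the maximum value among all agents.
Step 2: Item 0 -> Agent 0 (value 43)
Step 3: Item 1 -> Agent 1 (value 16)
Step 4: Item 2 -> Agent 0 (value 15)
Step 5: Total welfare = 43 + 16 + 15 = 74

74


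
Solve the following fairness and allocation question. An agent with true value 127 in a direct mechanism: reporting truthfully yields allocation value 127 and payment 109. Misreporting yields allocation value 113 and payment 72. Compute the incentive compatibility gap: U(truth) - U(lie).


Step 1: U(truth) = value - payment = 127 - 109 = 18
Step 2: U(lie) = allocation - payment = 113 - 72 = 41
Step 3: IC gap = 18 - 41 = -23

-23
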